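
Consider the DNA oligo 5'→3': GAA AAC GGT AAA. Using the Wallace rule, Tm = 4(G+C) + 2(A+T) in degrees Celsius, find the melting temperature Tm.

32°C

Base counts: G=3, C=1, T=1, A=7
AT pairs contribute 8, GC pairs contribute 4.
Tm = 4·4 + 2·8 = 16 + 16 = 32°C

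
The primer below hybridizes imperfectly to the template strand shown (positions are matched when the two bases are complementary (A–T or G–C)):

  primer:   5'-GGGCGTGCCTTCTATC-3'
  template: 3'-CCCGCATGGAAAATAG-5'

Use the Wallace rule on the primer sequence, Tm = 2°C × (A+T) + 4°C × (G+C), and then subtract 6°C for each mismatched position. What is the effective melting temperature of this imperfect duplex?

40°C

Primer base counts: A=1, T=5, G=5, C=5 → A+T=6, G+C=10
Perfect-match Tm = 2(6) + 4(10) = 12 + 40 = 52°C
Mismatches (positions where the bases are not complementary): 2 (at positions 7, 12)
Effective Tm = 52 − 2×6 = 52 − 12 = 40°C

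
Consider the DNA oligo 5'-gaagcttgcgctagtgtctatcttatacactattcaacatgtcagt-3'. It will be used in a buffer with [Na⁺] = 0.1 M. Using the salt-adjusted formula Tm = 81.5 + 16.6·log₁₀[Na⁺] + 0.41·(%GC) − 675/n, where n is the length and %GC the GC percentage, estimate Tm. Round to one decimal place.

66.3°C

Length n = 46. Scanning the sequence gives T=16, C=10, G=8, A=12.
G+C = 18, so %GC = 18/46 × 100 = 39.13%
Salt term: 16.6 × (-1) = -16.6
GC term: 0.41 × 39.13 = 16.043; length term: −675/46 = −14.674
Tm = 81.5 + (-16.6) + 16.043 − 14.674 = 66.269 → 66.3°C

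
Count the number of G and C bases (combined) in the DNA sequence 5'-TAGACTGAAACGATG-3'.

6

Base counts: C=2, G=4, A=6, T=3
G+C = 4 + 2 = 6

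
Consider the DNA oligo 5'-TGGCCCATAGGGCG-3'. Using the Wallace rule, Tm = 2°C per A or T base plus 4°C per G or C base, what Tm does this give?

G=6, T=2, C=4, A=2
AT pairs contribute 4, GC pairs contribute 10.
Tm = 4·10 + 2·4 = 40 + 8 = 48°C

48°C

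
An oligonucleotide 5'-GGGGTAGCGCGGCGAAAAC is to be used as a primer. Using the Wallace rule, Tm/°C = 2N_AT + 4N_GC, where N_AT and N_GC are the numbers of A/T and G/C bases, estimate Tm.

Scanning the sequence gives T=1, C=4, G=9, A=5.
A+T = 6, G+C = 13
Tm = 2(6) + 4(13) = 12 + 52 = 64°C

64°C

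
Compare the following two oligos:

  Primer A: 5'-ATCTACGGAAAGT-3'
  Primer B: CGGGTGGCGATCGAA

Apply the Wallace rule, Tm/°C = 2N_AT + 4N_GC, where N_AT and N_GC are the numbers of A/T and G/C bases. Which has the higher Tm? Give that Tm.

Primer A: A+T=8, G+C=5 → Tm = 2(8)+4(5) = 36°C
Primer B: A+T=5, G+C=10 → Tm = 2(5)+4(10) = 50°C
36°C vs 50°C → primer B is higher.

Primer B, 50°C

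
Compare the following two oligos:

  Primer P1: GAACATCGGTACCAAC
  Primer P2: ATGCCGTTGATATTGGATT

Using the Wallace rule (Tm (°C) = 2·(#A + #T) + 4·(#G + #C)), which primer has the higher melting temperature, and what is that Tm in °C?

Primer P1: A+T=8, G+C=8 → Tm = 2(8)+4(8) = 48°C
Primer P2: A+T=12, G+C=7 → Tm = 2(12)+4(7) = 52°C
48°C vs 52°C → primer P2 is higher.

Primer P2, 52°C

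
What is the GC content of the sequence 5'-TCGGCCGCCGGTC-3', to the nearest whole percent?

85%

C=6, A=0, G=5, T=2
G+C = 5 + 6 = 11 out of 13 bases
%GC = 11/13 × 100 = 84.62% ≈ 85%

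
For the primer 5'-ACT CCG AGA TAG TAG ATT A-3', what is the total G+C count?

7

G=4, T=5, C=3, A=7
G+C = 4 + 3 = 7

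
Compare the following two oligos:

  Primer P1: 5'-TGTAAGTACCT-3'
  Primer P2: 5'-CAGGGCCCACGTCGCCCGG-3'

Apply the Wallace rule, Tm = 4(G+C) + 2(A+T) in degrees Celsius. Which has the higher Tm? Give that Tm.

Primer P2, 70°C

Primer P1: A+T=7, G+C=4 → Tm = 2(7)+4(4) = 30°C
Primer P2: A+T=3, G+C=16 → Tm = 2(3)+4(16) = 70°C
30°C vs 70°C → primer P2 is higher.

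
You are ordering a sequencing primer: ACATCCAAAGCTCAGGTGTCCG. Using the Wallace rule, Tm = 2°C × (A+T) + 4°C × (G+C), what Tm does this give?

C=7, G=5, T=4, A=6
A+T = 10, G+C = 12
Tm = 2(10) + 4(12) = 20 + 48 = 68°C

68°C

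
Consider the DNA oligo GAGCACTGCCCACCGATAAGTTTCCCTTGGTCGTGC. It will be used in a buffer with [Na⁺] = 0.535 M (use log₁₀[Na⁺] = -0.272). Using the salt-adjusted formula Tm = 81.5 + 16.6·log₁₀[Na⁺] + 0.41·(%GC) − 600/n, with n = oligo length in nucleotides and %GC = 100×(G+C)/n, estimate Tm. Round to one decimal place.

84.2°C

Length n = 36. Base counts: C=12, A=6, G=9, T=9
G+C = 21, so %GC = 21/36 × 100 = 58.333%
Salt term: 16.6 × (-0.272) = -4.515
GC term: 0.41 × 58.333 = 23.917; length term: −600/36 = −16.667
Tm = 81.5 + (-4.515) + 23.917 − 16.667 = 84.235 → 84.2°C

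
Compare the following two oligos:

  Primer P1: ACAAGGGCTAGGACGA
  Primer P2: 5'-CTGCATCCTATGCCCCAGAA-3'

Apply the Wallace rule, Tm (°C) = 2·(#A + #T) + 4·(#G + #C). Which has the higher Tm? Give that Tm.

Primer P1: A+T=7, G+C=9 → Tm = 2(7)+4(9) = 50°C
Primer P2: A+T=9, G+C=11 → Tm = 2(9)+4(11) = 62°C
50°C vs 62°C → primer P2 is higher.

Primer P2, 62°C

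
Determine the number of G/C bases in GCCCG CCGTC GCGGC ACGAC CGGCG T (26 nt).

Scanning the sequence gives C=12, A=2, G=10, T=2.
G+C = 10 + 12 = 22

22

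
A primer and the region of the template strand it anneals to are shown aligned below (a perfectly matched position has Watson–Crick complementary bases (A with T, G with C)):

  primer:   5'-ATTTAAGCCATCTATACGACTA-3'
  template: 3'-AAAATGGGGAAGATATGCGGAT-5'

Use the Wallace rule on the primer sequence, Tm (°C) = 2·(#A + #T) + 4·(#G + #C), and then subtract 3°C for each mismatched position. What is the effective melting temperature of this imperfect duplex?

Primer base counts: A=8, T=7, G=2, C=5 → A+T=15, G+C=7
Perfect-match Tm = 2(15) + 4(7) = 30 + 28 = 58°C
Mismatches (positions where the bases are not complementary): 5 (at positions 1, 6, 7, 10, 19)
Effective Tm = 58 − 5×3 = 58 − 15 = 43°C

43°C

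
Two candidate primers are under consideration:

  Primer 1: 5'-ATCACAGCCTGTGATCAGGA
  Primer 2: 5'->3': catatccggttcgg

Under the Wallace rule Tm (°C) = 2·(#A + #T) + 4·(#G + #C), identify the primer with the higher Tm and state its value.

Primer 1: A+T=10, G+C=10 → Tm = 2(10)+4(10) = 60°C
Primer 2: A+T=6, G+C=8 → Tm = 2(6)+4(8) = 44°C
60°C vs 44°C → primer 1 is higher.

Primer 1, 60°C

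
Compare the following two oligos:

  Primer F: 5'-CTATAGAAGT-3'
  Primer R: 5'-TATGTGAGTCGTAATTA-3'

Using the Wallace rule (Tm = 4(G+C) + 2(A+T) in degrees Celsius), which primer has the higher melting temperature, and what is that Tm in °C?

Primer F: A+T=7, G+C=3 → Tm = 2(7)+4(3) = 26°C
Primer R: A+T=12, G+C=5 → Tm = 2(12)+4(5) = 44°C
26°C vs 44°C → primer R is higher.

Primer R, 44°C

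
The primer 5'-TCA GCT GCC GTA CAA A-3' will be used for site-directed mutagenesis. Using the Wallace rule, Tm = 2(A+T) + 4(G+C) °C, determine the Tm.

Counting bases: G=3, A=5, C=5, T=3
AT pairs contribute 8, GC pairs contribute 8.
Tm = 2(8) + 4(8) = 16 + 32 = 48°C

48°C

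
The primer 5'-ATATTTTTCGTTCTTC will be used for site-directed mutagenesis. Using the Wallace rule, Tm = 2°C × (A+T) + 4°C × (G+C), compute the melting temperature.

40°C

Scanning the sequence gives A=2, T=10, C=3, G=1.
A+T = 12, G+C = 4
Tm = 4·4 + 2·12 = 16 + 24 = 40°C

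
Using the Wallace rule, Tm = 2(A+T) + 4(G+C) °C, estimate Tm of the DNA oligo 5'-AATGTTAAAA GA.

Counting bases: C=0, A=7, G=2, T=3
So N_AT = 10 and N_GC = 2.
Tm = 2×10 + 4×2 = 28°C

28°C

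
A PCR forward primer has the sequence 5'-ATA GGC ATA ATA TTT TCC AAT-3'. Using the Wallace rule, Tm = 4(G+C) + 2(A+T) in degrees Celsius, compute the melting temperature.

52°C

Base counts: A=8, C=3, T=8, G=2
A+T = 16, G+C = 5
Tm = 2×16 + 4×5 = 52°C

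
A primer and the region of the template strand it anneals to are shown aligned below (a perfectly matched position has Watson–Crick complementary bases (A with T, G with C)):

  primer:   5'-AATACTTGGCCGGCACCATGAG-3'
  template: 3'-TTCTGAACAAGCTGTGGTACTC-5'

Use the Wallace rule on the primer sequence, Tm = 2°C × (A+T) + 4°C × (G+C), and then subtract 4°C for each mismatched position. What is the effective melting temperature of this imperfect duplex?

52°C

Primer base counts: A=6, T=4, G=6, C=6 → A+T=10, G+C=12
Perfect-match Tm = 2(10) + 4(12) = 20 + 48 = 68°C
Mismatches (positions where the bases are not complementary): 4 (at positions 3, 9, 10, 13)
Effective Tm = 68 − 4×4 = 68 − 16 = 52°C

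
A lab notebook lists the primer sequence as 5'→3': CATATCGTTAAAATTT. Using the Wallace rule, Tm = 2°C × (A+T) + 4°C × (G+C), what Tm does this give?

Scanning the sequence gives A=6, T=7, C=2, G=1.
A+T = 13, G+C = 3
Tm = 2(13) + 4(3) = 26 + 12 = 38°C

38°C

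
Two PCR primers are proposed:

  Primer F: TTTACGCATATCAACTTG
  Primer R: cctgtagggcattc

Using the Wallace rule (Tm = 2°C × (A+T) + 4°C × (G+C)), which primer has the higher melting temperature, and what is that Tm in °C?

Primer F, 48°C

Primer F: A+T=12, G+C=6 → Tm = 2(12)+4(6) = 48°C
Primer R: A+T=6, G+C=8 → Tm = 2(6)+4(8) = 44°C
48°C vs 44°C → primer F is higher.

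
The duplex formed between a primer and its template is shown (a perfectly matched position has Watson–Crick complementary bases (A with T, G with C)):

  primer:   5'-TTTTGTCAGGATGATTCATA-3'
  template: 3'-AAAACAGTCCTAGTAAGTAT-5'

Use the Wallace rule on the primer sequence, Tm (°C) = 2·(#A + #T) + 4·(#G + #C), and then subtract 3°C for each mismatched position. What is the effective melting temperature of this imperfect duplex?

Primer base counts: A=5, T=9, G=4, C=2 → A+T=14, G+C=6
Perfect-match Tm = 2(14) + 4(6) = 28 + 24 = 52°C
Mismatches (positions where the bases are not complementary): 1 (at position 13)
Effective Tm = 52 − 1×3 = 52 − 3 = 49°C

49°C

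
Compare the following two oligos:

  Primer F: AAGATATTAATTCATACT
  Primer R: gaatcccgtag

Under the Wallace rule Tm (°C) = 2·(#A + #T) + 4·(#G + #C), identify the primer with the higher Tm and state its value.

Primer F: A+T=15, G+C=3 → Tm = 2(15)+4(3) = 42°C
Primer R: A+T=5, G+C=6 → Tm = 2(5)+4(6) = 34°C
42°C vs 34°C → primer F is higher.

Primer F, 42°C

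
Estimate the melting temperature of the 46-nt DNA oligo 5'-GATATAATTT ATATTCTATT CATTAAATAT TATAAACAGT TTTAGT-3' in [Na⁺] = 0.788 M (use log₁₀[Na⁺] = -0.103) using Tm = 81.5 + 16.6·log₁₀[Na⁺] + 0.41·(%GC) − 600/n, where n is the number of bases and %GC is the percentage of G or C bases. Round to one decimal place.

Length n = 46. Scanning the sequence gives C=3, G=3, T=22, A=18.
G+C = 6, so %GC = 6/46 × 100 = 13.043%
Salt term: 16.6 × (-0.103) = -1.71
GC term: 0.41 × 13.043 = 5.348; length term: −600/46 = −13.043
Tm = 81.5 + (-1.71) + 5.348 − 13.043 = 72.095 → 72.1°C

72.1°C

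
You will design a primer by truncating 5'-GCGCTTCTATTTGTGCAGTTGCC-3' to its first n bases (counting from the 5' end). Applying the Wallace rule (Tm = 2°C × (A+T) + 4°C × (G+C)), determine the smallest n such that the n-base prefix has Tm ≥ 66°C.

n = 22

First 21 bases: GCGCTTCTATTTGTGCAGTTG → Tm = 62°C (< 66°C)
First 22 bases: GCGCTTCTATTTGTGCAGTTGC → Tm = 66°C (≥ 66°C)
Since every base adds ≥2°C, Tm only increases with n, so the threshold is first crossed at n = 22.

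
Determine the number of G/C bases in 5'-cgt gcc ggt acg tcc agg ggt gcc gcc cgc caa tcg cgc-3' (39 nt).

30

Base counts: A=4, G=14, T=5, C=16
Total G or C: 14 + 16 = 30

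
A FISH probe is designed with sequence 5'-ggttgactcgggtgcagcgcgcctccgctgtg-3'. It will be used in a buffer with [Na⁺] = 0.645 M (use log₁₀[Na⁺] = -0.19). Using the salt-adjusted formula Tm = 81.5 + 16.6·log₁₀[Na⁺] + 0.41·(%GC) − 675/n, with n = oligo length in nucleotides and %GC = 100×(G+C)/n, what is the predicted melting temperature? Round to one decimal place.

86.7°C

Length n = 32. Counting bases: G=13, T=7, A=2, C=10
G+C = 23, so %GC = 23/32 × 100 = 71.875%
Salt term: 16.6 × (-0.19) = -3.154
GC term: 0.41 × 71.875 = 29.469; length term: −675/32 = −21.094
Tm = 81.5 + (-3.154) + 29.469 − 21.094 = 86.721 → 86.7°C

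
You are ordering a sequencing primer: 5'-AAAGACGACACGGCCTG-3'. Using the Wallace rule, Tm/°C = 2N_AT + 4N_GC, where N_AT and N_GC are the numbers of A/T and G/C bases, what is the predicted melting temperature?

Scanning the sequence gives T=1, A=6, G=5, C=5.
A+T = 7, G+C = 10
Tm = 4·10 + 2·7 = 40 + 14 = 54°C

54°C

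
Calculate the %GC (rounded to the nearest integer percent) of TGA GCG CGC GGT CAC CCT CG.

75%

C=8, A=2, G=7, T=3
G+C = 7 + 8 = 15 out of 20 bases
%GC = 15/20 × 100 = 75% ≈ 75%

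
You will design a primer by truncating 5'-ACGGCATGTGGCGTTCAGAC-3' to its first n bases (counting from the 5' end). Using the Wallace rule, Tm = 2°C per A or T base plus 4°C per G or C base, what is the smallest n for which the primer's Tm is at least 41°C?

First 12 bases: ACGGCATGTGGC → Tm = 40°C (< 41°C)
First 13 bases: ACGGCATGTGGCG → Tm = 44°C (≥ 41°C)
Since every base adds ≥2°C, Tm only increases with n, so the threshold is first crossed at n = 13.

n = 13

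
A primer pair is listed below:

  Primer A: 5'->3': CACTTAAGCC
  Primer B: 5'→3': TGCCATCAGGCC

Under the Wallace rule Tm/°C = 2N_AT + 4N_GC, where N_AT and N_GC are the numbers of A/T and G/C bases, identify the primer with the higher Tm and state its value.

Primer A: A+T=5, G+C=5 → Tm = 2(5)+4(5) = 30°C
Primer B: A+T=4, G+C=8 → Tm = 2(4)+4(8) = 40°C
30°C vs 40°C → primer B is higher.

Primer B, 40°C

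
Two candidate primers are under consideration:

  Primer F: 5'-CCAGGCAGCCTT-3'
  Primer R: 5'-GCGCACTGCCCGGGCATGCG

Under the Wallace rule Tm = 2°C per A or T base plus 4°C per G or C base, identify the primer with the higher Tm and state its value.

Primer R, 72°C

Primer F: A+T=4, G+C=8 → Tm = 2(4)+4(8) = 40°C
Primer R: A+T=4, G+C=16 → Tm = 2(4)+4(16) = 72°C
40°C vs 72°C → primer R is higher.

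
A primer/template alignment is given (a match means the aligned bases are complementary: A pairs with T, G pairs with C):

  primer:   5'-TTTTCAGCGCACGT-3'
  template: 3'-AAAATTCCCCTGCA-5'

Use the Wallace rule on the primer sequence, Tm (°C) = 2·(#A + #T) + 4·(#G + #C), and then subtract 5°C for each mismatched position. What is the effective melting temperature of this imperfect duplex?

Primer base counts: A=2, T=5, G=3, C=4 → A+T=7, G+C=7
Perfect-match Tm = 2(7) + 4(7) = 14 + 28 = 42°C
Mismatches (positions where the bases are not complementary): 3 (at positions 5, 8, 10)
Effective Tm = 42 − 3×5 = 42 − 15 = 27°C

27°C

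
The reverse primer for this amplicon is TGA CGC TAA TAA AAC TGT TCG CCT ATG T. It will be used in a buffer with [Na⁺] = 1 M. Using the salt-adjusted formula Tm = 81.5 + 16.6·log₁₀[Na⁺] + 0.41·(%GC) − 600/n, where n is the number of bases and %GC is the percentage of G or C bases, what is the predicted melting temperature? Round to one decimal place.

76.2°C

Length n = 28. C=6, T=9, A=8, G=5
G+C = 11, so %GC = 11/28 × 100 = 39.286%
Salt term: 16.6 × (0) = 0
GC term: 0.41 × 39.286 = 16.107; length term: −600/28 = −21.429
Tm = 81.5 + (0) + 16.107 − 21.429 = 76.178 → 76.2°C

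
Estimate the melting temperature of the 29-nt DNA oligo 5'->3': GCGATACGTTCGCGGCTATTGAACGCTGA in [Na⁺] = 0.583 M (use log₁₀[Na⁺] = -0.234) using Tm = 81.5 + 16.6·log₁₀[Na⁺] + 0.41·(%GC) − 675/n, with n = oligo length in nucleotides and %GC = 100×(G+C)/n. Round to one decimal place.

77.0°C

Length n = 29. T=7, C=7, G=9, A=6
G+C = 16, so %GC = 16/29 × 100 = 55.172%
Salt term: 16.6 × (-0.234) = -3.884
GC term: 0.41 × 55.172 = 22.621; length term: −675/29 = −23.276
Tm = 81.5 + (-3.884) + 22.621 − 23.276 = 76.961 → 77.0°C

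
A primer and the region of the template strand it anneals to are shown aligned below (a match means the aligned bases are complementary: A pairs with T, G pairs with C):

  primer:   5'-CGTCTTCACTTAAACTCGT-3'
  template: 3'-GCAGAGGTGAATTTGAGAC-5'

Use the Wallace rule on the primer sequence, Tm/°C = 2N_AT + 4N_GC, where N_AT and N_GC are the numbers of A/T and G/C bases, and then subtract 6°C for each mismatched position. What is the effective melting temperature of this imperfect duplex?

Primer base counts: A=4, T=7, G=2, C=6 → A+T=11, G+C=8
Perfect-match Tm = 2(11) + 4(8) = 22 + 32 = 54°C
Mismatches (positions where the bases are not complementary): 3 (at positions 6, 18, 19)
Effective Tm = 54 − 3×6 = 54 − 18 = 36°C

36°C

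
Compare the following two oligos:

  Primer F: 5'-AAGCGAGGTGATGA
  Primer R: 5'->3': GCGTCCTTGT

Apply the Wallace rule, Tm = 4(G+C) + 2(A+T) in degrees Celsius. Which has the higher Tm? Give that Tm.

Primer F: A+T=7, G+C=7 → Tm = 2(7)+4(7) = 42°C
Primer R: A+T=4, G+C=6 → Tm = 2(4)+4(6) = 32°C
42°C vs 32°C → primer F is higher.

Primer F, 42°C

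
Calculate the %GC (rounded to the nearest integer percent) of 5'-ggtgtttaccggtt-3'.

Counting bases: G=5, A=1, T=6, C=2
G+C = 5 + 2 = 7 out of 14 bases
%GC = 7/14 × 100 = 50% ≈ 50%

50%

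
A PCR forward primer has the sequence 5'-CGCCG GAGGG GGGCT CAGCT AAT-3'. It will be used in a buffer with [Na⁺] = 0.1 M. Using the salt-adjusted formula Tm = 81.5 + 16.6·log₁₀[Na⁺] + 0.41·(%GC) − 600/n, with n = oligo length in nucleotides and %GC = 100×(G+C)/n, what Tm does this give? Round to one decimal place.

67.3°C

Length n = 23. T=3, A=4, G=10, C=6
G+C = 16, so %GC = 16/23 × 100 = 69.565%
Salt term: 16.6 × (-1) = -16.6
GC term: 0.41 × 69.565 = 28.522; length term: −600/23 = −26.087
Tm = 81.5 + (-16.6) + 28.522 − 26.087 = 67.335 → 67.3°C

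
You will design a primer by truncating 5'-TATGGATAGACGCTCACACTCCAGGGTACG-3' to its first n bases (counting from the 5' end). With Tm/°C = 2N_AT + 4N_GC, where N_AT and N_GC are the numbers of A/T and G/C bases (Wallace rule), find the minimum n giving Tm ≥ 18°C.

n = 7

First 6 bases: TATGGA → Tm = 16°C (< 18°C)
First 7 bases: TATGGAT → Tm = 18°C (≥ 18°C)
Since every base adds ≥2°C, Tm only increases with n, so the threshold is first crossed at n = 7.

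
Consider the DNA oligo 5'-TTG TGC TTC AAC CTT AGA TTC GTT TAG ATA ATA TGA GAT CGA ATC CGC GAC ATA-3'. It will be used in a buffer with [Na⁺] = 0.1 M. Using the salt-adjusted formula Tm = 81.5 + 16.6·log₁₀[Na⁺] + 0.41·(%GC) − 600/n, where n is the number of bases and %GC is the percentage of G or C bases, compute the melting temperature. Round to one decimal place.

Length n = 54. Base counts: C=10, G=10, A=16, T=18
G+C = 20, so %GC = 20/54 × 100 = 37.037%
Salt term: 16.6 × (-1) = -16.6
GC term: 0.41 × 37.037 = 15.185; length term: −600/54 = −11.111
Tm = 81.5 + (-16.6) + 15.185 − 11.111 = 68.974 → 69.0°C

69.0°C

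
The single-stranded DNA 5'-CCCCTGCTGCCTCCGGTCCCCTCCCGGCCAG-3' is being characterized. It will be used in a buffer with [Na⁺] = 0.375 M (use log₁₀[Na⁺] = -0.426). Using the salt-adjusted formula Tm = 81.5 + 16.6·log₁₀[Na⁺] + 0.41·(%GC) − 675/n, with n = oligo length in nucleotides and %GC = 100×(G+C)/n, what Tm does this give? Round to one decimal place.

85.7°C

Length n = 31. A=1, T=5, G=7, C=18
G+C = 25, so %GC = 25/31 × 100 = 80.645%
Salt term: 16.6 × (-0.426) = -7.072
GC term: 0.41 × 80.645 = 33.064; length term: −675/31 = −21.774
Tm = 81.5 + (-7.072) + 33.064 − 21.774 = 85.718 → 85.7°C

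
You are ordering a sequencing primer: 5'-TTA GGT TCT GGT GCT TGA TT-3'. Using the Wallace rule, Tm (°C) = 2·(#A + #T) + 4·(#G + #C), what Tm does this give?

Scanning the sequence gives T=10, A=2, G=6, C=2.
AT pairs contribute 12, GC pairs contribute 8.
Tm = 4·8 + 2·12 = 32 + 24 = 56°C

56°C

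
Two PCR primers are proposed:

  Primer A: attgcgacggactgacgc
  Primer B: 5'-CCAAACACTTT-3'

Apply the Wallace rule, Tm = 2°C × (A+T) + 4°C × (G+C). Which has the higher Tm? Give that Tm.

Primer A: A+T=7, G+C=11 → Tm = 2(7)+4(11) = 58°C
Primer B: A+T=7, G+C=4 → Tm = 2(7)+4(4) = 30°C
58°C vs 30°C → primer A is higher.

Primer A, 58°C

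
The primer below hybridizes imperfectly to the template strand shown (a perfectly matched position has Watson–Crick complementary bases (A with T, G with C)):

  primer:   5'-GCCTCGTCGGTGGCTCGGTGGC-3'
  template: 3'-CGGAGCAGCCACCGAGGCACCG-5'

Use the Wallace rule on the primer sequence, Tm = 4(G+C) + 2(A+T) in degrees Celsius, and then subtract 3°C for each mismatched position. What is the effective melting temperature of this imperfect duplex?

Primer base counts: A=0, T=5, G=10, C=7 → A+T=5, G+C=17
Perfect-match Tm = 2(5) + 4(17) = 10 + 68 = 78°C
Mismatches (positions where the bases are not complementary): 1 (at position 17)
Effective Tm = 78 − 1×3 = 78 − 3 = 75°C

75°C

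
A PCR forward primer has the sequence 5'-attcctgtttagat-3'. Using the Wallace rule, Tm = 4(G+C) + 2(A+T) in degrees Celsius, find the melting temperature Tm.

36°C

Scanning the sequence gives C=2, G=2, T=7, A=3.
So N_AT = 10 and N_GC = 4.
Tm = 2(10) + 4(4) = 20 + 16 = 36°C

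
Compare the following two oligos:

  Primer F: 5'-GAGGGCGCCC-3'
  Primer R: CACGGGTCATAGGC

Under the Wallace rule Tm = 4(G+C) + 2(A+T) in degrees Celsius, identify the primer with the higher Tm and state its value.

Primer F: A+T=1, G+C=9 → Tm = 2(1)+4(9) = 38°C
Primer R: A+T=5, G+C=9 → Tm = 2(5)+4(9) = 46°C
38°C vs 46°C → primer R is higher.

Primer R, 46°C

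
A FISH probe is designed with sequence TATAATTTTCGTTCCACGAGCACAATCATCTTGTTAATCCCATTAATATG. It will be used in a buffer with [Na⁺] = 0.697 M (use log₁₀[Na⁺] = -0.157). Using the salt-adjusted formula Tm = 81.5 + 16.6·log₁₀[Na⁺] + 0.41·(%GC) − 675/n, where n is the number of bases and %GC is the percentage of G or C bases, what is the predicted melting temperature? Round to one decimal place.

78.5°C

Length n = 50. Counting bases: G=5, A=15, C=11, T=19
G+C = 16, so %GC = 16/50 × 100 = 32%
Salt term: 16.6 × (-0.157) = -2.606
GC term: 0.41 × 32 = 13.12; length term: −675/50 = −13.5
Tm = 81.5 + (-2.606) + 13.12 − 13.5 = 78.514 → 78.5°C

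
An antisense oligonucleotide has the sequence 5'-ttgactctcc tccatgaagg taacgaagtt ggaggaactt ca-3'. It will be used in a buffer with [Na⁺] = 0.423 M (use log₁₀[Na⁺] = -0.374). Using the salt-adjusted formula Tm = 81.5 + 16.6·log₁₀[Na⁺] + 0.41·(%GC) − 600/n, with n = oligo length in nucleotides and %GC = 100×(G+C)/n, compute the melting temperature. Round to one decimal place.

79.6°C

Length n = 42. C=9, G=10, A=12, T=11
G+C = 19, so %GC = 19/42 × 100 = 45.238%
Salt term: 16.6 × (-0.374) = -6.208
GC term: 0.41 × 45.238 = 18.548; length term: −600/42 = −14.286
Tm = 81.5 + (-6.208) + 18.548 − 14.286 = 79.554 → 79.6°C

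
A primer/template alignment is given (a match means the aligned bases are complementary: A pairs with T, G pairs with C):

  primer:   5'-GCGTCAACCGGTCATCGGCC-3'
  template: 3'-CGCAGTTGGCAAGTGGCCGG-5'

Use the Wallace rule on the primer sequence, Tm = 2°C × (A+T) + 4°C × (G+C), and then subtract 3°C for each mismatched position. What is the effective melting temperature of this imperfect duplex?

62°C

Primer base counts: A=3, T=3, G=6, C=8 → A+T=6, G+C=14
Perfect-match Tm = 2(6) + 4(14) = 12 + 56 = 68°C
Mismatches (positions where the bases are not complementary): 2 (at positions 11, 15)
Effective Tm = 68 − 2×3 = 68 − 6 = 62°C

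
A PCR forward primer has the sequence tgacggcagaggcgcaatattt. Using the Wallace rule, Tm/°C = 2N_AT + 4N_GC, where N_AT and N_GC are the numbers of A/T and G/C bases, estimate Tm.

Base counts: A=6, T=5, G=7, C=4
So N_AT = 11 and N_GC = 11.
Tm = 2(11) + 4(11) = 22 + 44 = 66°C

66°C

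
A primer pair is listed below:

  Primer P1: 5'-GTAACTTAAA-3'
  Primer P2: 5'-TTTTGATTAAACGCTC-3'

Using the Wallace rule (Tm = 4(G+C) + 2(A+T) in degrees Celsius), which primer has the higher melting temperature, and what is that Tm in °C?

Primer P2, 42°C

Primer P1: A+T=8, G+C=2 → Tm = 2(8)+4(2) = 24°C
Primer P2: A+T=11, G+C=5 → Tm = 2(11)+4(5) = 42°C
24°C vs 42°C → primer P2 is higher.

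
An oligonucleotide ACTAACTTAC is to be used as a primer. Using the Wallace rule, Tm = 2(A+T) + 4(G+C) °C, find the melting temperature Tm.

26°C

Base counts: C=3, G=0, T=3, A=4
A+T = 7, G+C = 3
Tm = 2(7) + 4(3) = 14 + 12 = 26°C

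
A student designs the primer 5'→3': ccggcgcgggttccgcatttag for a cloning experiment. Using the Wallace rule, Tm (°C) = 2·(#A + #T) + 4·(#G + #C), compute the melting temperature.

74°C

Scanning the sequence gives C=7, A=2, G=8, T=5.
AT pairs contribute 7, GC pairs contribute 15.
Tm = 2(7) + 4(15) = 14 + 60 = 74°C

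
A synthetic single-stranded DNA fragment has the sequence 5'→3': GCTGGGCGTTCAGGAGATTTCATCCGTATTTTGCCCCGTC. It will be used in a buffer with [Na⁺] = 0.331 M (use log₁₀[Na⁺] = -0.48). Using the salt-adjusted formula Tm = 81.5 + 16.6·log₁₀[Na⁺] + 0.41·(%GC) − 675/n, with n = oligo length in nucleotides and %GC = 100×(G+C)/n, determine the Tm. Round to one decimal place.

79.2°C

Length n = 40. A=5, C=11, T=13, G=11
G+C = 22, so %GC = 22/40 × 100 = 55%
Salt term: 16.6 × (-0.48) = -7.968
GC term: 0.41 × 55 = 22.55; length term: −675/40 = −16.875
Tm = 81.5 + (-7.968) + 22.55 − 16.875 = 79.207 → 79.2°C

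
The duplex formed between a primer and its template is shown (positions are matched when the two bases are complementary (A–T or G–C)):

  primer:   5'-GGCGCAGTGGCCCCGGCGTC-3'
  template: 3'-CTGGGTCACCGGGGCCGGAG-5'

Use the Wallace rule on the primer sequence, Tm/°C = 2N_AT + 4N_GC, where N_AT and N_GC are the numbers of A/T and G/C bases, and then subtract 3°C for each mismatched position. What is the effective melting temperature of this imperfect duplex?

Primer base counts: A=1, T=2, G=9, C=8 → A+T=3, G+C=17
Perfect-match Tm = 2(3) + 4(17) = 6 + 68 = 74°C
Mismatches (positions where the bases are not complementary): 3 (at positions 2, 4, 18)
Effective Tm = 74 − 3×3 = 74 − 9 = 65°C

65°C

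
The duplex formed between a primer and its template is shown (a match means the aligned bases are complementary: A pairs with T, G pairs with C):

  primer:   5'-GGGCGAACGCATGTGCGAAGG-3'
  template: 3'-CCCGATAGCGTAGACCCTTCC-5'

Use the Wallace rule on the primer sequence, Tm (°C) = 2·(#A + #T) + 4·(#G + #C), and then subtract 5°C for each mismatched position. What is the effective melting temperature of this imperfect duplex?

Primer base counts: A=5, T=2, G=10, C=4 → A+T=7, G+C=14
Perfect-match Tm = 2(7) + 4(14) = 14 + 56 = 70°C
Mismatches (positions where the bases are not complementary): 4 (at positions 5, 7, 13, 16)
Effective Tm = 70 − 4×5 = 70 − 20 = 50°C

50°C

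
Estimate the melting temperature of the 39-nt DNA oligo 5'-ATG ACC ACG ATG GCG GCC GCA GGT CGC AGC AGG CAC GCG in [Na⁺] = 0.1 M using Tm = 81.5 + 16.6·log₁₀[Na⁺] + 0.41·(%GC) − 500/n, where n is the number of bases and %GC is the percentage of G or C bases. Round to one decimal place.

Length n = 39. T=3, A=8, G=15, C=13
G+C = 28, so %GC = 28/39 × 100 = 71.795%
Salt term: 16.6 × (-1) = -16.6
GC term: 0.41 × 71.795 = 29.436; length term: −500/39 = −12.821
Tm = 81.5 + (-16.6) + 29.436 − 12.821 = 81.515 → 81.5°C

81.5°C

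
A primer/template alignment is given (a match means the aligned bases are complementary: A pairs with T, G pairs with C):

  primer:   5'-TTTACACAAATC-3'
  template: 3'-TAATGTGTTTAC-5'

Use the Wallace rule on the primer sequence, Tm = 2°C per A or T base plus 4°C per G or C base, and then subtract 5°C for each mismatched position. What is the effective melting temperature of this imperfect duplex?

Primer base counts: A=5, T=4, G=0, C=3 → A+T=9, G+C=3
Perfect-match Tm = 2(9) + 4(3) = 18 + 12 = 30°C
Mismatches (positions where the bases are not complementary): 2 (at positions 1, 12)
Effective Tm = 30 − 2×5 = 30 − 10 = 20°C

20°C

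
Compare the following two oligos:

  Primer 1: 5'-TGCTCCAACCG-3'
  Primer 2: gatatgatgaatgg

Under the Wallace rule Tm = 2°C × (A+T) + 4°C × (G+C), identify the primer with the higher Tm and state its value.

Primer 1: A+T=4, G+C=7 → Tm = 2(4)+4(7) = 36°C
Primer 2: A+T=9, G+C=5 → Tm = 2(9)+4(5) = 38°C
36°C vs 38°C → primer 2 is higher.

Primer 2, 38°C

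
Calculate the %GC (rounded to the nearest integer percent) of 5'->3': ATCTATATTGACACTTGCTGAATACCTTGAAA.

T=11, C=6, G=4, A=11
G+C = 4 + 6 = 10 out of 32 bases
%GC = 10/32 × 100 = 31.25% ≈ 31%

31%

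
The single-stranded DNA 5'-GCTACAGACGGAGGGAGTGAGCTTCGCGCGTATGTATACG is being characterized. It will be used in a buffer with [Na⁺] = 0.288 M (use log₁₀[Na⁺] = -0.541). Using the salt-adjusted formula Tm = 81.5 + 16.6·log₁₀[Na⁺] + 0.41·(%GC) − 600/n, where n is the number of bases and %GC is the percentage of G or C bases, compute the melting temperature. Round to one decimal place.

81.1°C

Length n = 40. Counting bases: G=15, A=9, T=8, C=8
G+C = 23, so %GC = 23/40 × 100 = 57.5%
Salt term: 16.6 × (-0.541) = -8.981
GC term: 0.41 × 57.5 = 23.575; length term: −600/40 = −15
Tm = 81.5 + (-8.981) + 23.575 − 15 = 81.094 → 81.1°C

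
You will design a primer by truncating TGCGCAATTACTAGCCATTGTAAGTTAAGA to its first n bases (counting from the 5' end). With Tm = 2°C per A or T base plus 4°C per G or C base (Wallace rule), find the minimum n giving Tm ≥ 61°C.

First 21 bases: TGCGCAATTACTAGCCATTGT → Tm = 60°C (< 61°C)
First 22 bases: TGCGCAATTACTAGCCATTGTA → Tm = 62°C (≥ 61°C)
Each additional base adds 2°C (A/T) or 4°C (G/C), so Tm is non-decreasing in n; n = 22 is the first length to reach 61°C.

n = 22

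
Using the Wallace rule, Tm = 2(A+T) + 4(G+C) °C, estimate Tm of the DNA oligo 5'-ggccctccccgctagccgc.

Base counts: A=1, G=5, C=11, T=2
AT pairs contribute 3, GC pairs contribute 16.
Tm = 4·16 + 2·3 = 64 + 6 = 70°C

70°C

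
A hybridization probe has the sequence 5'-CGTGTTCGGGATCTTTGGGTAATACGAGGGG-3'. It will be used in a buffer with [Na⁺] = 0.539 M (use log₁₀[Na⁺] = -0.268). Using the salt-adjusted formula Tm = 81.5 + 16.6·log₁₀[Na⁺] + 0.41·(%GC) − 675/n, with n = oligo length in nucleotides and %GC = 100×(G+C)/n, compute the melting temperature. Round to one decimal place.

77.8°C

Length n = 31. Counting bases: T=9, G=13, C=4, A=5
G+C = 17, so %GC = 17/31 × 100 = 54.839%
Salt term: 16.6 × (-0.268) = -4.449
GC term: 0.41 × 54.839 = 22.484; length term: −675/31 = −21.774
Tm = 81.5 + (-4.449) + 22.484 − 21.774 = 77.761 → 77.8°C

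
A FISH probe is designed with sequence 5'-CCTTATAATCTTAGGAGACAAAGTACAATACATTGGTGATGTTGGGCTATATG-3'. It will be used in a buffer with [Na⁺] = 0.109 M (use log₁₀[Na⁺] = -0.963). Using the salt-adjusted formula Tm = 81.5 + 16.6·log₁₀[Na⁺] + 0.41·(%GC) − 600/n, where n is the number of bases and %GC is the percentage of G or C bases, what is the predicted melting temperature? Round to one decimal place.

Length n = 53. Scanning the sequence gives C=7, T=17, G=12, A=17.
G+C = 19, so %GC = 19/53 × 100 = 35.849%
Salt term: 16.6 × (-0.963) = -15.986
GC term: 0.41 × 35.849 = 14.698; length term: −600/53 = −11.321
Tm = 81.5 + (-15.986) + 14.698 − 11.321 = 68.891 → 68.9°C

68.9°C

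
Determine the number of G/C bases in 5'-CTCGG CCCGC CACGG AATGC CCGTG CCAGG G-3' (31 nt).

24

T=3, A=4, G=11, C=13
Total G or C: 11 + 13 = 24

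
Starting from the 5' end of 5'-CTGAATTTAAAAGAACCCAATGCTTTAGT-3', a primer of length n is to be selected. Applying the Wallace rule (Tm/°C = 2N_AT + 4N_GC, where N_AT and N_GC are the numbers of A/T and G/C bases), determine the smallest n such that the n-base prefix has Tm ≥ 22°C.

First 8 bases: CTGAATTT → Tm = 20°C (< 22°C)
First 9 bases: CTGAATTTA → Tm = 22°C (≥ 22°C)
Since every base adds ≥2°C, Tm only increases with n, so the threshold is first crossed at n = 9.

n = 9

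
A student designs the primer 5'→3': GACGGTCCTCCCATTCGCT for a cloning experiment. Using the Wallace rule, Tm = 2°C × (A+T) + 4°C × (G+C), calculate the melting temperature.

62°C

C=8, A=2, T=5, G=4
AT pairs contribute 7, GC pairs contribute 12.
Tm = 2(7) + 4(12) = 14 + 48 = 62°C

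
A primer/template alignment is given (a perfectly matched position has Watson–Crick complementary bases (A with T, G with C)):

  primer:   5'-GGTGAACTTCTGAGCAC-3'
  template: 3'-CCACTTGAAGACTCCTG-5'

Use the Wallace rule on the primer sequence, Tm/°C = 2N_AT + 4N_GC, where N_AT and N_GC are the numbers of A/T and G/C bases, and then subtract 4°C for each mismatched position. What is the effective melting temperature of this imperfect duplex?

Primer base counts: A=4, T=4, G=5, C=4 → A+T=8, G+C=9
Perfect-match Tm = 2(8) + 4(9) = 16 + 36 = 52°C
Mismatches (positions where the bases are not complementary): 1 (at position 15)
Effective Tm = 52 − 1×4 = 52 − 4 = 48°C

48°C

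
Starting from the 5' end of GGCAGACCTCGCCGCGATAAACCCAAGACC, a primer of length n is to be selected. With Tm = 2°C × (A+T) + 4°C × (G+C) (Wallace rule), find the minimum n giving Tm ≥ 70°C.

n = 22

First 21 bases: GGCAGACCTCGCCGCGATAAA → Tm = 68°C (< 70°C)
First 22 bases: GGCAGACCTCGCCGCGATAAAC → Tm = 72°C (≥ 70°C)
Since every base adds ≥2°C, Tm only increases with n, so the threshold is first crossed at n = 22.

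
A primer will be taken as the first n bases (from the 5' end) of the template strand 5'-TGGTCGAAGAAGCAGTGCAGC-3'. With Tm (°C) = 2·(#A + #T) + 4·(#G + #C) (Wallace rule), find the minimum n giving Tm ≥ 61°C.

n = 20

First 19 bases: TGGTCGAAGAAGCAGTGCA → Tm = 58°C (< 61°C)
First 20 bases: TGGTCGAAGAAGCAGTGCAG → Tm = 62°C (≥ 61°C)
Each additional base adds 2°C (A/T) or 4°C (G/C), so Tm is non-decreasing in n; n = 20 is the first length to reach 61°C.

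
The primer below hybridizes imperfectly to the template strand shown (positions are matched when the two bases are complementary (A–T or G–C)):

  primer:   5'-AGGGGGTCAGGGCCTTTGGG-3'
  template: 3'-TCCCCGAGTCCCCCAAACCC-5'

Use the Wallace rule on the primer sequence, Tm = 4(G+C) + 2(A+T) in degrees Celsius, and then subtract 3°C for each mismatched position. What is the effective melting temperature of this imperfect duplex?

Primer base counts: A=2, T=4, G=11, C=3 → A+T=6, G+C=14
Perfect-match Tm = 2(6) + 4(14) = 12 + 56 = 68°C
Mismatches (positions where the bases are not complementary): 3 (at positions 6, 13, 14)
Effective Tm = 68 − 3×3 = 68 − 9 = 59°C

59°C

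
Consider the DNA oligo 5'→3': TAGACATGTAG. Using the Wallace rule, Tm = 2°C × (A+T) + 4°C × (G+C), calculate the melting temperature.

30°C

Counting bases: T=3, A=4, C=1, G=3
A+T = 7, G+C = 4
Tm = 2×7 + 4×4 = 30°C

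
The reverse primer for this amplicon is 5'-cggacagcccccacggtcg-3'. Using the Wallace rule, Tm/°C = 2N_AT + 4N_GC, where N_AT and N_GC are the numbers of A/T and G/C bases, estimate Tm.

Base counts: G=6, A=3, C=9, T=1
A+T = 4, G+C = 15
Tm = 2×4 + 4×15 = 68°C

68°C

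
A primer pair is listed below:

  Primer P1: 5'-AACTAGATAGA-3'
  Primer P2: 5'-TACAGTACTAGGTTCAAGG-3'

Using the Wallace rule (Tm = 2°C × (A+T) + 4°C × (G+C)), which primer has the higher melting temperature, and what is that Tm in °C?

Primer P2, 54°C

Primer P1: A+T=8, G+C=3 → Tm = 2(8)+4(3) = 28°C
Primer P2: A+T=11, G+C=8 → Tm = 2(11)+4(8) = 54°C
28°C vs 54°C → primer P2 is higher.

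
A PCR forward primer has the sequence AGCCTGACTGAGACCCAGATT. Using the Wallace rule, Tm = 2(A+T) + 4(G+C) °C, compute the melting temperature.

C=6, A=6, T=4, G=5
A+T = 10, G+C = 11
Tm = 4·11 + 2·10 = 44 + 20 = 64°C

64°C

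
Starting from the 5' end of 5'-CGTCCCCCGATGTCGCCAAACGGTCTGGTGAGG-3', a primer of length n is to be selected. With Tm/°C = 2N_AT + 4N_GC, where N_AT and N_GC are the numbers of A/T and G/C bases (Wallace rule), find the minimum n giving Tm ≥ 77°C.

First 22 bases: CGTCCCCCGATGTCGCCAAACG → Tm = 74°C (< 77°C)
First 23 bases: CGTCCCCCGATGTCGCCAAACGG → Tm = 78°C (≥ 77°C)
Each additional base adds 2°C (A/T) or 4°C (G/C), so Tm is non-decreasing in n; n = 23 is the first length to reach 77°C.

n = 23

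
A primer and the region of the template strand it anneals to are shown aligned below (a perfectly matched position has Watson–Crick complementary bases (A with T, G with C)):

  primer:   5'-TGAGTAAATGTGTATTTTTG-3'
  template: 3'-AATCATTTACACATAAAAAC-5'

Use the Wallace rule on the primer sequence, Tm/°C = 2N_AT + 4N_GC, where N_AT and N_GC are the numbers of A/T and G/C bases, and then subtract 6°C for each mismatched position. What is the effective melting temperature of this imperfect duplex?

44°C

Primer base counts: A=5, T=10, G=5, C=0 → A+T=15, G+C=5
Perfect-match Tm = 2(15) + 4(5) = 30 + 20 = 50°C
Mismatches (positions where the bases are not complementary): 1 (at position 2)
Effective Tm = 50 − 1×6 = 50 − 6 = 44°C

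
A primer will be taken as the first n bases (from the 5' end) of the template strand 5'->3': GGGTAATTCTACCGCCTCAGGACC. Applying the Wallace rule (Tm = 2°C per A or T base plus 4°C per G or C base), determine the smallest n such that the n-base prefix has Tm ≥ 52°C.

n = 17

First 16 bases: GGGTAATTCTACCGCC → Tm = 50°C (< 52°C)
First 17 bases: GGGTAATTCTACCGCCT → Tm = 52°C (≥ 52°C)
Each additional base adds 2°C (A/T) or 4°C (G/C), so Tm is non-decreasing in n; n = 17 is the first length to reach 52°C.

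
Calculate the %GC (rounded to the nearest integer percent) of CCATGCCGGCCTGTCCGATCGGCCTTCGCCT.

71%

G=8, C=14, A=2, T=7
G+C = 8 + 14 = 22 out of 31 bases
%GC = 22/31 × 100 = 70.97% ≈ 71%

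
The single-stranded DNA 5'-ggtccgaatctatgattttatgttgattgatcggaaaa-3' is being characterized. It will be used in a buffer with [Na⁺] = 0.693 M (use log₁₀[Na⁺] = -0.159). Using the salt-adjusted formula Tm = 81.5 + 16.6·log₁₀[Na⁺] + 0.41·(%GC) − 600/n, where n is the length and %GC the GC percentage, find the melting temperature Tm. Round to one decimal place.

77.1°C

Length n = 38. Base counts: A=11, T=14, C=4, G=9
G+C = 13, so %GC = 13/38 × 100 = 34.211%
Salt term: 16.6 × (-0.159) = -2.639
GC term: 0.41 × 34.211 = 14.027; length term: −600/38 = −15.789
Tm = 81.5 + (-2.639) + 14.027 − 15.789 = 77.099 → 77.1°C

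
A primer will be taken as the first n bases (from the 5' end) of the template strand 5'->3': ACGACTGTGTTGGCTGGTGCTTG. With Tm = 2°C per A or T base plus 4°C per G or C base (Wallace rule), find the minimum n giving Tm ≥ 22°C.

First 6 bases: ACGACT → Tm = 18°C (< 22°C)
First 7 bases: ACGACTG → Tm = 22°C (≥ 22°C)
Each additional base adds 2°C (A/T) or 4°C (G/C), so Tm is non-decreasing in n; n = 7 is the first length to reach 22°C.

n = 7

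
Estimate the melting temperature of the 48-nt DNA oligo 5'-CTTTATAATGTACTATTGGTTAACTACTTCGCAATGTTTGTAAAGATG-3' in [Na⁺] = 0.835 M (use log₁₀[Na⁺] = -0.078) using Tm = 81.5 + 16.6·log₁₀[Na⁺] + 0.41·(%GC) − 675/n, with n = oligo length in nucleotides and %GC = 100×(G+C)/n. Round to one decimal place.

Length n = 48. Base counts: A=14, C=6, T=20, G=8
G+C = 14, so %GC = 14/48 × 100 = 29.167%
Salt term: 16.6 × (-0.078) = -1.295
GC term: 0.41 × 29.167 = 11.958; length term: −675/48 = −14.062
Tm = 81.5 + (-1.295) + 11.958 − 14.062 = 78.101 → 78.1°C

78.1°C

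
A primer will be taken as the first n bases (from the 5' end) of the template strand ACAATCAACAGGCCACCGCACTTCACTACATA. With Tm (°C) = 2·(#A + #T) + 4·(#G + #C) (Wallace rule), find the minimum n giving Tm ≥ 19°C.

n = 8

First 7 bases: ACAATCA → Tm = 18°C (< 19°C)
First 8 bases: ACAATCAA → Tm = 20°C (≥ 19°C)
Since every base adds ≥2°C, Tm only increases with n, so the threshold is first crossed at n = 8.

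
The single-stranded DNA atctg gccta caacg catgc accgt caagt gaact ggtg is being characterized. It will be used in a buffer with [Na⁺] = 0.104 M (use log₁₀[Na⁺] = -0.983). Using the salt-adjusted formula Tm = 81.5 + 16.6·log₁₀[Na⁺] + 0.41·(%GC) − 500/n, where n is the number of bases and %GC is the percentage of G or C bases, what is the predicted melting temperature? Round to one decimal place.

Length n = 39. Counting bases: G=10, A=10, C=11, T=8
G+C = 21, so %GC = 21/39 × 100 = 53.846%
Salt term: 16.6 × (-0.983) = -16.318
GC term: 0.41 × 53.846 = 22.077; length term: −500/39 = −12.821
Tm = 81.5 + (-16.318) + 22.077 − 12.821 = 74.438 → 74.4°C

74.4°C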